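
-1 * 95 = -95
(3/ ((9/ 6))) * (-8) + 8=-8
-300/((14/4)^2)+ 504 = 23496/49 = 479.51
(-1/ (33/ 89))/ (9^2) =-89/ 2673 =-0.03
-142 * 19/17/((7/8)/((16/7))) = -345344/833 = -414.58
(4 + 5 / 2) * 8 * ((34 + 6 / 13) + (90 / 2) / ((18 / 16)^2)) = 32768 / 9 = 3640.89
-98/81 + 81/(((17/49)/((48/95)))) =15273202/130815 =116.75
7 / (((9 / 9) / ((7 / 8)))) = 6.12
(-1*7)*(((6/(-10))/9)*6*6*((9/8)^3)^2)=11160261/327680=34.06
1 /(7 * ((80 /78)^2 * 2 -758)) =-1521 /8048026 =-0.00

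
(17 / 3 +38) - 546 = -1507 / 3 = -502.33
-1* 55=-55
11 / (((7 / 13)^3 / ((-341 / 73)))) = -8240947 / 25039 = -329.12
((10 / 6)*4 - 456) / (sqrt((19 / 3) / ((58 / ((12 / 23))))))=-674*sqrt(25346) / 57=-1882.52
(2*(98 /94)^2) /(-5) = -4802 /11045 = -0.43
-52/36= -13/9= -1.44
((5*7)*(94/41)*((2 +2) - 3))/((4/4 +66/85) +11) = 139825/22263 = 6.28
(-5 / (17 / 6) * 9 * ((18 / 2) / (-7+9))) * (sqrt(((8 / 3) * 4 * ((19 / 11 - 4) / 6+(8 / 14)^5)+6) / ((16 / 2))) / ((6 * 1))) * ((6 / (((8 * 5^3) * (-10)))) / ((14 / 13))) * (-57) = -60021 * sqrt(167163227) / 3591896000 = -0.22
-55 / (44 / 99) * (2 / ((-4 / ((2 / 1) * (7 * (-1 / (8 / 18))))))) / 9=-3465 / 16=-216.56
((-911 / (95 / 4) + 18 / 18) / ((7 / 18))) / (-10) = 4563 / 475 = 9.61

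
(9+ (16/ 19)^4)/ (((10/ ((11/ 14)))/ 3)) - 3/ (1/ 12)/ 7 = -2.90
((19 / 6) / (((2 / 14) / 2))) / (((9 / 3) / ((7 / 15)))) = 931 / 135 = 6.90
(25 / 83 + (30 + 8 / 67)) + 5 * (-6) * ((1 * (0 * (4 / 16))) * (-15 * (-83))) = 169169 / 5561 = 30.42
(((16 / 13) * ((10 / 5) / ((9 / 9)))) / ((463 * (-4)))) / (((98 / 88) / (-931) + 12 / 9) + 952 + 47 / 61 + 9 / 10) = -6119520 / 4396998140509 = -0.00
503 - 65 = 438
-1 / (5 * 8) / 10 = -1 / 400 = -0.00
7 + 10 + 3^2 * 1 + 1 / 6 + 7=199 / 6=33.17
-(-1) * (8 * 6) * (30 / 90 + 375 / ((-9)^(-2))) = 1458016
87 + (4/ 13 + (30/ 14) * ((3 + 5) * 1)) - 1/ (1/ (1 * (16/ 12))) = 28151/ 273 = 103.12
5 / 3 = 1.67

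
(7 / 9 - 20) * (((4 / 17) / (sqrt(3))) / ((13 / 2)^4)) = -11072 * sqrt(3) / 13109499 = -0.00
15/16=0.94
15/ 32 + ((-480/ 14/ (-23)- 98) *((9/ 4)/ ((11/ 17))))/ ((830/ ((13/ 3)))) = -30182301/ 23518880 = -1.28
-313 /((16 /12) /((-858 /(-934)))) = -402831 /1868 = -215.65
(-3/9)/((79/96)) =-32/79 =-0.41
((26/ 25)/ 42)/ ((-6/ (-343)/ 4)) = 1274/ 225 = 5.66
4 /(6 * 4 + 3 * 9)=0.08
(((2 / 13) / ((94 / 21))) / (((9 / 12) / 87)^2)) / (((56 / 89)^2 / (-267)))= -5335910361 / 17108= -311895.63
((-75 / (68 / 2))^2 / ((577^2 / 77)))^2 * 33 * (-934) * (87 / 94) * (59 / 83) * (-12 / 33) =1349074406998828125 / 144455765414828525044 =0.01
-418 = -418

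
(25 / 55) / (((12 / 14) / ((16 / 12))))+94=9376 / 99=94.71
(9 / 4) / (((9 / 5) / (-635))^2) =10080625 / 36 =280017.36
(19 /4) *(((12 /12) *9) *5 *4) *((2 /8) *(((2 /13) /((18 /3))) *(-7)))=-1995 /52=-38.37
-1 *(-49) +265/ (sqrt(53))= 85.40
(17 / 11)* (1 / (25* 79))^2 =17 / 42906875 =0.00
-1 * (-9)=9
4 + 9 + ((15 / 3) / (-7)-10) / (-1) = 166 / 7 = 23.71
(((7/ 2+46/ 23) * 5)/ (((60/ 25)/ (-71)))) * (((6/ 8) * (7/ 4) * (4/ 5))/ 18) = -27335/ 576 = -47.46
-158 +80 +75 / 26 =-1953 / 26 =-75.12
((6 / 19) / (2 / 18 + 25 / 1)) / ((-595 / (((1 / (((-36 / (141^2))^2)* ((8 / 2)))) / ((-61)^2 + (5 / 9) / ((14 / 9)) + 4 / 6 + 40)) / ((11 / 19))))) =-395254161 / 534208584800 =-0.00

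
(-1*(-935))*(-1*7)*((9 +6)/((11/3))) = -26775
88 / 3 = 29.33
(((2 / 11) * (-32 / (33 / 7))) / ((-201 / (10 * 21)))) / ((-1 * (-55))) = 6272 / 267531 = 0.02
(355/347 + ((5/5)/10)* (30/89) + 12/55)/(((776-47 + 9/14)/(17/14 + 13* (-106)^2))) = 4428535787144/17350841475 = 255.23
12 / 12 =1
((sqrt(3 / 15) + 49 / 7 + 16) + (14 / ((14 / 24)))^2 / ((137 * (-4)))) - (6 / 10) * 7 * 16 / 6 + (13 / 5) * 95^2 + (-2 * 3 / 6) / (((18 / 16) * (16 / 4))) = sqrt(5) / 5 + 144726622 / 6165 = 23475.97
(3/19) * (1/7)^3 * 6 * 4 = 72/6517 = 0.01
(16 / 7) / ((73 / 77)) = 176 / 73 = 2.41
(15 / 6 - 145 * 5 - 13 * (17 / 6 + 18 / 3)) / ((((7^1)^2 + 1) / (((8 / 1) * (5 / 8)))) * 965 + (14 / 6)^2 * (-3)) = -2512 / 28901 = -0.09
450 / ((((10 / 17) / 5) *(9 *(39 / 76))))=32300 / 39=828.21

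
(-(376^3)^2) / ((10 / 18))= -25431359608848384 / 5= -5086271921769676.80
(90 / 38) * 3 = 135 / 19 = 7.11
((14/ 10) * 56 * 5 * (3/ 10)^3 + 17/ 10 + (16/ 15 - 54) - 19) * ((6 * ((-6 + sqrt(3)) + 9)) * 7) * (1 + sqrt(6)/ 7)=-44737 * (sqrt(3) + 3) * (sqrt(6) + 7)/ 125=-16003.49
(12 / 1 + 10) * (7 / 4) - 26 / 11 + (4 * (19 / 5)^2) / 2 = 65.02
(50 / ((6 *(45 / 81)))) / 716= 15 / 716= 0.02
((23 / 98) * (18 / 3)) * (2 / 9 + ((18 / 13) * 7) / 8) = 15433 / 7644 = 2.02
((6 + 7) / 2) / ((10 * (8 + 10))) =13 / 360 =0.04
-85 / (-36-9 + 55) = -17 / 2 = -8.50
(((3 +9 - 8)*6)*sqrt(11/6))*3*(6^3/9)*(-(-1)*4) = 1152*sqrt(66) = 9358.89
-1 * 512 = -512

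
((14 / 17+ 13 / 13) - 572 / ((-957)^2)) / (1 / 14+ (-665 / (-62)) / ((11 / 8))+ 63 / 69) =25755007390 / 124120163241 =0.21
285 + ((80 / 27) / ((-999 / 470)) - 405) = -3274360 / 26973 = -121.39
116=116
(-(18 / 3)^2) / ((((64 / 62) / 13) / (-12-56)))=61659 / 2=30829.50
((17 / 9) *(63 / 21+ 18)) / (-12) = -119 / 36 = -3.31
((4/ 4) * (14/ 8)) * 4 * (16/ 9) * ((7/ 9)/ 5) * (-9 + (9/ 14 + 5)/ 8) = -6503/ 405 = -16.06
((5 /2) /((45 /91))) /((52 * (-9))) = -7 /648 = -0.01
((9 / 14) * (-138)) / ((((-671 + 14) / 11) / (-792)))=-601128 / 511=-1176.38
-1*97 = -97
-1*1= -1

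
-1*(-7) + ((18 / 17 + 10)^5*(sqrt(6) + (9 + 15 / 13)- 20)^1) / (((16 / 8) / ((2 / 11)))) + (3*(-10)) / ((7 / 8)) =-210463741856769 / 1421276857 + 234849287168*sqrt(6) / 15618427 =-111248.56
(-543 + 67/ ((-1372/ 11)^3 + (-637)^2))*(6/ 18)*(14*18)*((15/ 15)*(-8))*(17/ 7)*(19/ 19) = 1810060980517248/ 2042552309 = 886176.07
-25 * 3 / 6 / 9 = -25 / 18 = -1.39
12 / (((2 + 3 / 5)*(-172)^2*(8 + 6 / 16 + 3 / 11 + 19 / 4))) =110 / 9446541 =0.00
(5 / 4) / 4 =5 / 16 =0.31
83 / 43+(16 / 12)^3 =4993 / 1161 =4.30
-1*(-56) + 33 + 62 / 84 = 3769 / 42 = 89.74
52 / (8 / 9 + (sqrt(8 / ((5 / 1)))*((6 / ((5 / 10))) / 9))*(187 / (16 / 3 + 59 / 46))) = -4030065 / 198064886 + 34173009*sqrt(10) / 99032443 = 1.07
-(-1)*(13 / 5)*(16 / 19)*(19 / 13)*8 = 128 / 5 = 25.60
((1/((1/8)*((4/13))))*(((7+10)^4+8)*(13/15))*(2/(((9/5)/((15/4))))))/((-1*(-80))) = 1568489/16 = 98030.56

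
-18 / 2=-9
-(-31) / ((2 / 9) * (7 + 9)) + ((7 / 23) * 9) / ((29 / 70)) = 327213 / 21344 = 15.33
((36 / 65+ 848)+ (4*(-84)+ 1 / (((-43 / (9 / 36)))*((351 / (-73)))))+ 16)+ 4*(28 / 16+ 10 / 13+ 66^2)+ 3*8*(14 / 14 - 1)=5422200089 / 301860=17962.63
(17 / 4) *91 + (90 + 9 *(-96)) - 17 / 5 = -7813 / 20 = -390.65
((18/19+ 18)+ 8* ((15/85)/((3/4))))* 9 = 60552/323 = 187.47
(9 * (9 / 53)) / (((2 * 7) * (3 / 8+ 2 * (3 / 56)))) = 12 / 53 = 0.23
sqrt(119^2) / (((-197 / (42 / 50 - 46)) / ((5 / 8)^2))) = 134351 / 12608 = 10.66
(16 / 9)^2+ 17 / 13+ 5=9970 / 1053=9.47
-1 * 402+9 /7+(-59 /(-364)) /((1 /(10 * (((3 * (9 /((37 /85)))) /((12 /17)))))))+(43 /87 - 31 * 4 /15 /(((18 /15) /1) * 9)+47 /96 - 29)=-72653875325 /253090656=-287.07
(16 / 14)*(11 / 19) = 88 / 133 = 0.66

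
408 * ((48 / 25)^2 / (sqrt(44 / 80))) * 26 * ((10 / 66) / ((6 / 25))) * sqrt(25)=166444.50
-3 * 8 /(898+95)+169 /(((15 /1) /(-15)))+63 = -35094 /331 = -106.02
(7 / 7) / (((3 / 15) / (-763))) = -3815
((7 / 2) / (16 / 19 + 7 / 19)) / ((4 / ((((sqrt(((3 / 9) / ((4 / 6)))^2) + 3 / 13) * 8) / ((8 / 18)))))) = 9.51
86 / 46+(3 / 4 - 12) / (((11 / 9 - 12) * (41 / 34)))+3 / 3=683319 / 182942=3.74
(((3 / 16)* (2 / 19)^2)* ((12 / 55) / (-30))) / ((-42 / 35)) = 1 / 79420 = 0.00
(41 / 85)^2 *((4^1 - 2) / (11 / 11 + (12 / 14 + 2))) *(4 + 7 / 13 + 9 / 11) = 18027044 / 27895725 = 0.65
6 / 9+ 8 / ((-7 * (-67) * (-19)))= 17798 / 26733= 0.67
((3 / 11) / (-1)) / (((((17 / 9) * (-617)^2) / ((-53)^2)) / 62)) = -4702266 / 71188843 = -0.07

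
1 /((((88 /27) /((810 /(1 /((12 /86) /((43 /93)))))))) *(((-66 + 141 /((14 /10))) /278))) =12216015 /20339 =600.62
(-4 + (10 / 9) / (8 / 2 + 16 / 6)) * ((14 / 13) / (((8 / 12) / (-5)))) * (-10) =-4025 / 13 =-309.62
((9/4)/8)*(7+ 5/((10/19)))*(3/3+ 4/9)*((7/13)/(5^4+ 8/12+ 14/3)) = 693/121024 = 0.01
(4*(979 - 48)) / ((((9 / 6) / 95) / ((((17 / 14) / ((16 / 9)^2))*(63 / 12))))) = 121788765 / 256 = 475737.36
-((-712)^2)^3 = -130280663537680384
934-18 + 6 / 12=1833 / 2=916.50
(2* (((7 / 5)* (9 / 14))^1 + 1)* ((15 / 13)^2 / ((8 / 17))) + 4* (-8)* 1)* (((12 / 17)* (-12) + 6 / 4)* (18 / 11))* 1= 61278957 / 252824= 242.38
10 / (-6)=-5 / 3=-1.67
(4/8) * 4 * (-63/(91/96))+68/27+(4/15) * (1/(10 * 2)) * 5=-228743/1755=-130.34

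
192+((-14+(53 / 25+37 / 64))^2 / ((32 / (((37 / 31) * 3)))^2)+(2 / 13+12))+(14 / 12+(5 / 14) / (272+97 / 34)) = 29552723047212110717 / 142821223301120000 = 206.92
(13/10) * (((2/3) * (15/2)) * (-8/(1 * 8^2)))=-13/16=-0.81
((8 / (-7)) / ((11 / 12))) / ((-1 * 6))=16 / 77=0.21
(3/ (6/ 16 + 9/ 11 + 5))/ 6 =44/ 545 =0.08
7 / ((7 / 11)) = 11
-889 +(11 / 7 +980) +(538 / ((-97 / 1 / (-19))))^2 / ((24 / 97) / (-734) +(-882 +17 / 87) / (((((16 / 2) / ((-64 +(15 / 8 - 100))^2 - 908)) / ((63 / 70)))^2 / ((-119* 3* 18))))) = 39280279390095452792067788803432 / 424324005756101749080461042763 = 92.57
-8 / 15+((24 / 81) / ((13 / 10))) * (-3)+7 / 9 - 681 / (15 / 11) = -292406 / 585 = -499.84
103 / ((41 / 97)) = 9991 / 41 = 243.68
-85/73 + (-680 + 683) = 134/73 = 1.84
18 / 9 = 2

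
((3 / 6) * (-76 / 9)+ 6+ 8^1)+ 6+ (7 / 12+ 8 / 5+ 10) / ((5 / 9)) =33937 / 900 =37.71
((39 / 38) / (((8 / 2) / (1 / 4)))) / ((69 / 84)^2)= 1911 / 20102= 0.10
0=0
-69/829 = -0.08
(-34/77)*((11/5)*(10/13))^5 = -6.13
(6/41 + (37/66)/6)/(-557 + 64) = -229/470844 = -0.00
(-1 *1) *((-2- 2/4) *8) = 20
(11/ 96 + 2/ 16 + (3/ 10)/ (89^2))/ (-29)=-911059/ 110260320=-0.01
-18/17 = -1.06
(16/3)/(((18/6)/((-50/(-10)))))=80/9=8.89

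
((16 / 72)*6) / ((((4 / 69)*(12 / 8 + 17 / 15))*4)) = 345 / 158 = 2.18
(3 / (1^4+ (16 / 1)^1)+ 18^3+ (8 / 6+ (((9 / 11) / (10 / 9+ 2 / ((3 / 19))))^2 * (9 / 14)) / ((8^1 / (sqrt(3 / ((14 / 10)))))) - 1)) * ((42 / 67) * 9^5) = 10460353203 * sqrt(105) / 6980580992+ 245904364188 / 1139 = 215894979.52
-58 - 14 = -72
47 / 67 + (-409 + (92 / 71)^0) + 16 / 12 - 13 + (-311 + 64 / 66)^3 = -71752190253745 / 2407779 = -29800156.18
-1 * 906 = -906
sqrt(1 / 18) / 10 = sqrt(2) / 60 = 0.02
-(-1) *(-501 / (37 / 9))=-4509 / 37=-121.86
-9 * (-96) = 864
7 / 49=1 / 7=0.14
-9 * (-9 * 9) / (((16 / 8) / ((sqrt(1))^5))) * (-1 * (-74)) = 26973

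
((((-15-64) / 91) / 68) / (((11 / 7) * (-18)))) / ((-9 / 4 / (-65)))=395 / 30294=0.01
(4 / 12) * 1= 1 / 3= 0.33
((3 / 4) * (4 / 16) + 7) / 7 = 115 / 112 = 1.03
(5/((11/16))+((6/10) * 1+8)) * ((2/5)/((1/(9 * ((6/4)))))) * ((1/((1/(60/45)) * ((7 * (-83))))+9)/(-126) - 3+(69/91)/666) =-2574016929/9781135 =-263.16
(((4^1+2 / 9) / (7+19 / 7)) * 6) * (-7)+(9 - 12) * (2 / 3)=-1033 / 51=-20.25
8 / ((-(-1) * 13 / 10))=6.15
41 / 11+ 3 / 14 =607 / 154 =3.94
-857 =-857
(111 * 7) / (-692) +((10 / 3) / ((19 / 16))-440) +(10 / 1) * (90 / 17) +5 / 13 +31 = -3085774925 / 8717124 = -353.99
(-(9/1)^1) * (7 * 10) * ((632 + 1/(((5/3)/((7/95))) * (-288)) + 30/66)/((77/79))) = -75185672151/183920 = -408795.52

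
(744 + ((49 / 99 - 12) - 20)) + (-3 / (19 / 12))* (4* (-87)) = 1371.86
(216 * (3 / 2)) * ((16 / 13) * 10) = 51840 / 13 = 3987.69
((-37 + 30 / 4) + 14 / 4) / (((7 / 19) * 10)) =-247 / 35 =-7.06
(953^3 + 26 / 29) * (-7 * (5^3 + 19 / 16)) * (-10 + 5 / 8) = 26605554984236025 / 3712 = 7167444769460.14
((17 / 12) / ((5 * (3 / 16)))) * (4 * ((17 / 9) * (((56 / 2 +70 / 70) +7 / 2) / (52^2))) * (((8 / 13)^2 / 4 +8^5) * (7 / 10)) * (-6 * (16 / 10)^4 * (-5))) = 849767202816 / 1373125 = 618856.41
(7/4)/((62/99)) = 693/248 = 2.79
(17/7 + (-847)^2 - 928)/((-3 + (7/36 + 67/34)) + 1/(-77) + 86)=33763565088/4012705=8414.17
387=387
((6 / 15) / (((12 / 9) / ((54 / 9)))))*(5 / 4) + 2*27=225 / 4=56.25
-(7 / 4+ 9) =-43 / 4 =-10.75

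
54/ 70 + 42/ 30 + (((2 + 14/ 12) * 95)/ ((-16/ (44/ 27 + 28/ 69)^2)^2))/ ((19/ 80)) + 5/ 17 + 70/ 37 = 876961802462352347/ 9822145092285645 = 89.28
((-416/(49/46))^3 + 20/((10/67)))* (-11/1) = 77080619247390/117649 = 655174453.22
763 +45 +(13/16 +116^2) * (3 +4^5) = 221135271/16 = 13820954.44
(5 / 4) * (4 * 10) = 50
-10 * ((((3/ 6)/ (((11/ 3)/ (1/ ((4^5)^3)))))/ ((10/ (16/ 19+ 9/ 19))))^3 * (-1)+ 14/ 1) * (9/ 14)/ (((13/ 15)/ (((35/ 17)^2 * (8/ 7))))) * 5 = -854398079708732603326639742069086332834375/ 339679744493725755629437620206725758976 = -2515.30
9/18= 0.50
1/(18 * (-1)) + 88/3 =527/18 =29.28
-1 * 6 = -6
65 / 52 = 5 / 4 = 1.25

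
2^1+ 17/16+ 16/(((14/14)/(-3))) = -719/16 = -44.94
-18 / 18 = -1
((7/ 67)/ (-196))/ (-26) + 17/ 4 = 207299/ 48776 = 4.25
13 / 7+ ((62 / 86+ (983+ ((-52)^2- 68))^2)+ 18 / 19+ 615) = 74906201106 / 5719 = 13097779.53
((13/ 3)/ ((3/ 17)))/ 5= 221/ 45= 4.91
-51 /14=-3.64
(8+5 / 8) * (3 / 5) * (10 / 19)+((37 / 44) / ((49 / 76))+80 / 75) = 3130439 / 614460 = 5.09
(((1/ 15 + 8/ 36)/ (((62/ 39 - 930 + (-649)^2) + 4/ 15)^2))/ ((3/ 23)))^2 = 63834549025/ 405981572865425697226812069175209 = 0.00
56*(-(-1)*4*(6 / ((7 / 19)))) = 3648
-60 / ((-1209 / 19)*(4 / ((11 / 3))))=1045 / 1209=0.86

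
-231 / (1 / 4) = -924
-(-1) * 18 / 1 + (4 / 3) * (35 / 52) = 737 / 39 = 18.90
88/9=9.78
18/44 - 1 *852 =-851.59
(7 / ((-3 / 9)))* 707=-14847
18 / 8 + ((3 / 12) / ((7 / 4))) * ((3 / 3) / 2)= 65 / 28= 2.32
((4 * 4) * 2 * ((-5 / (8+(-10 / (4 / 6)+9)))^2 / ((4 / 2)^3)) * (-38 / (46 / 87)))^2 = 3228271.50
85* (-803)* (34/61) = -2320670/61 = -38043.77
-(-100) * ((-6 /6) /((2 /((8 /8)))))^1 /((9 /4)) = -200 /9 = -22.22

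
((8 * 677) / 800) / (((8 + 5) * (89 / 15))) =2031 / 23140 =0.09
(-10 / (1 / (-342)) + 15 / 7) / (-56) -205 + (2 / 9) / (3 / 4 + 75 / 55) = -87277159 / 328104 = -266.00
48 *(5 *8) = 1920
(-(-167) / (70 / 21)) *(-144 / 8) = -4509 / 5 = -901.80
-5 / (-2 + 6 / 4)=10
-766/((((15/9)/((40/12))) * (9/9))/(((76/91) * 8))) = -931456/91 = -10235.78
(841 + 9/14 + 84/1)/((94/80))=787.78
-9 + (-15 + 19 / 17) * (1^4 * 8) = -120.06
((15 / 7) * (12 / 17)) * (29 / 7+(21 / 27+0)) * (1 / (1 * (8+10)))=3100 / 7497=0.41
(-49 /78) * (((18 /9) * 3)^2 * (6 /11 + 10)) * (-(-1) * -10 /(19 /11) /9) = 113680 /741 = 153.41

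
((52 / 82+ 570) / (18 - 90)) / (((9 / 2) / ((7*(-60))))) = 739.71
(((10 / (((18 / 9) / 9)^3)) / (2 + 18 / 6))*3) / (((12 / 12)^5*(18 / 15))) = 3645 / 8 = 455.62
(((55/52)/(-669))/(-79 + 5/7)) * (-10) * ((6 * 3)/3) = -1925/1588652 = -0.00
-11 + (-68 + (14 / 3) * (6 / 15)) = -1157 / 15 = -77.13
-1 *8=-8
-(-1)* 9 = 9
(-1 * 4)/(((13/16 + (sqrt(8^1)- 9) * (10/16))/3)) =3840 * sqrt(2)/5129 + 14784/5129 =3.94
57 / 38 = 3 / 2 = 1.50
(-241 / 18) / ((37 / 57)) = -4579 / 222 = -20.63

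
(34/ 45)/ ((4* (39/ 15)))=17/ 234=0.07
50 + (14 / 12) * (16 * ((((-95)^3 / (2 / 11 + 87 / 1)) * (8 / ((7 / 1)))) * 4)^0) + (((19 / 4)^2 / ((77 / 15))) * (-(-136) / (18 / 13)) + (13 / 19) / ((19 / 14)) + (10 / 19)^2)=167170001 / 333564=501.16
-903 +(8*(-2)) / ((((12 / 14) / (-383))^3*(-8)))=-19270484765 / 108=-178430414.49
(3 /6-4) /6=-7 /12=-0.58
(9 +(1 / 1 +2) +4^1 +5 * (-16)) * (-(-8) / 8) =-64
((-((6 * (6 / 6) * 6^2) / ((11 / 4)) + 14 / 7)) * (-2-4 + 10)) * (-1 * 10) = 35440 / 11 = 3221.82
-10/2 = -5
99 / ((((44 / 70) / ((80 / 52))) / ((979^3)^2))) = 2773362919307904381150 / 13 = 213335609177531106242.31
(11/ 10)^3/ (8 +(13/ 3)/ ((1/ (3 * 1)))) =1331/ 21000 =0.06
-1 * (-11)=11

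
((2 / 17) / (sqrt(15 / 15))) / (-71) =-2 / 1207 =-0.00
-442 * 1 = -442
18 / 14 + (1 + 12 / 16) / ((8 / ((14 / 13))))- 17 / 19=17333 / 27664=0.63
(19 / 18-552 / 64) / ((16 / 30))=-2725 / 192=-14.19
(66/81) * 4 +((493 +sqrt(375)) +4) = 5 * sqrt(15) +13507/27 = 519.62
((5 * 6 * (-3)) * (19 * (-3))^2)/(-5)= 58482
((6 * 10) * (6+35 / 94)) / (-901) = -17970 / 42347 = -0.42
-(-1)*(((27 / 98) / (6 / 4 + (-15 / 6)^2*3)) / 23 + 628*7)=14862878 / 3381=4396.00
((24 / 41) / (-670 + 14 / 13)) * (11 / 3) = -143 / 44567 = -0.00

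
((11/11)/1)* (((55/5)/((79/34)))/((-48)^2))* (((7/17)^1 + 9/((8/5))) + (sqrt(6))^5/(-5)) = 9031/728064 - 187* sqrt(6)/12640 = -0.02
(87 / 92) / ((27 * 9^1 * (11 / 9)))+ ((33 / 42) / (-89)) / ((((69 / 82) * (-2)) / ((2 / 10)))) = 120101 / 28371420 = 0.00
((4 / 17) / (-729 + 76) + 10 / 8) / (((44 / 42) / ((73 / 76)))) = 85064637 / 74243488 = 1.15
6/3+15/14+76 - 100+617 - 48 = 7673/14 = 548.07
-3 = -3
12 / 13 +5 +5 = 142 / 13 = 10.92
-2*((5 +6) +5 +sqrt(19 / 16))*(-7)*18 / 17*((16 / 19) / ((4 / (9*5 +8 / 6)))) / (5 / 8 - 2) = -5978112 / 3553 - 93408*sqrt(19) / 3553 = -1797.15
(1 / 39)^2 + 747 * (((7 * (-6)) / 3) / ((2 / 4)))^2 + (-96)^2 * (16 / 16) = 594864.00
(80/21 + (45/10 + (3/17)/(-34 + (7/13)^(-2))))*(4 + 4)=11834036/178143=66.43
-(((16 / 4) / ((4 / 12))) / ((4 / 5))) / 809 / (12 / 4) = -5 / 809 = -0.01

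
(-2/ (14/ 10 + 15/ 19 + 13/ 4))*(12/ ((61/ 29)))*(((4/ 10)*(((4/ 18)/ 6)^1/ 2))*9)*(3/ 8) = -2204/ 42029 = -0.05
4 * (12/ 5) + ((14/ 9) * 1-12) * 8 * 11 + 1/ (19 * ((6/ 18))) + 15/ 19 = -776822/ 855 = -908.56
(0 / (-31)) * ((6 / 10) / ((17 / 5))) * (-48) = 0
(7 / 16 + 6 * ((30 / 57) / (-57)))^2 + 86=2874017985 / 33362176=86.15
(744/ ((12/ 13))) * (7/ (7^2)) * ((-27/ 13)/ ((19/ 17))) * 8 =-227664/ 133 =-1711.76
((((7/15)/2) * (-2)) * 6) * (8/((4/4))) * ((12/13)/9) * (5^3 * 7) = -78400/39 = -2010.26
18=18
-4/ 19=-0.21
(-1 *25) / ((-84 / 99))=825 / 28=29.46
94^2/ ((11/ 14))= 123704/ 11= 11245.82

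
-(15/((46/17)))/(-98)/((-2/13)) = -3315/9016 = -0.37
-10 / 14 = -5 / 7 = -0.71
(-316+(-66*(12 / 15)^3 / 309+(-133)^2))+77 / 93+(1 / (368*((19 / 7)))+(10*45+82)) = 17905.72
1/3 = 0.33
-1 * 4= -4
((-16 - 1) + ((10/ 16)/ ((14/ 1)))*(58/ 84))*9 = -239469/ 1568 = -152.72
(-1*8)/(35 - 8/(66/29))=-264/1039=-0.25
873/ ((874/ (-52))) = -22698/ 437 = -51.94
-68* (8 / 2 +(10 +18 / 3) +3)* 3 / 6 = -782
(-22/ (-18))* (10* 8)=880/ 9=97.78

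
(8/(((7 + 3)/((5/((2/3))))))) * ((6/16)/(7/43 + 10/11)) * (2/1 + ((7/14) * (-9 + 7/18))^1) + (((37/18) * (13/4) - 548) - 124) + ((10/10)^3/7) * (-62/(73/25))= -8371615201/12435696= -673.19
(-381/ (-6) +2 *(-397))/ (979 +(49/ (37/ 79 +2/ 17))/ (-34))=-1149807/ 1537075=-0.75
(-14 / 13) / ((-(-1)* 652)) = -7 / 4238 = -0.00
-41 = -41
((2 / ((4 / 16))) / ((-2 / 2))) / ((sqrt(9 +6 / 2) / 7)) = -28 *sqrt(3) / 3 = -16.17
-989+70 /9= -8831 /9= -981.22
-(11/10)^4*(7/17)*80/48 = -102487/102000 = -1.00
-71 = -71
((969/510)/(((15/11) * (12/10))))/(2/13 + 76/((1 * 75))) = 13585/13656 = 0.99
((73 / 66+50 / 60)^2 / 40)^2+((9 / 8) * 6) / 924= 53617603 / 3320578800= 0.02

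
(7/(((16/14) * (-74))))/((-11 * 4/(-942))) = -23079/13024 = -1.77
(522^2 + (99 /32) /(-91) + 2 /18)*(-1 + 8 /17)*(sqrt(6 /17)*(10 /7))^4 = -80339205296250 /1073446283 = -74842.32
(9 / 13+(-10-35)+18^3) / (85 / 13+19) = 18810 / 83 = 226.63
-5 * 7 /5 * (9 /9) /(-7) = 1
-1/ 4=-0.25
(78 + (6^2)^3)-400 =46334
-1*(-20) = 20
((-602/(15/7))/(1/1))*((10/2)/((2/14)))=-29498/3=-9832.67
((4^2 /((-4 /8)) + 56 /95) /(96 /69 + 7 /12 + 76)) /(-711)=0.00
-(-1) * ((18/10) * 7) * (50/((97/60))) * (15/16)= 70875/194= 365.34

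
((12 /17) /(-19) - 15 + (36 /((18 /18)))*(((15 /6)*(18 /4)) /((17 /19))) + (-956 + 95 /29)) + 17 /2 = -9490911 /18734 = -506.61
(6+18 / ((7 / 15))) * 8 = 2496 / 7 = 356.57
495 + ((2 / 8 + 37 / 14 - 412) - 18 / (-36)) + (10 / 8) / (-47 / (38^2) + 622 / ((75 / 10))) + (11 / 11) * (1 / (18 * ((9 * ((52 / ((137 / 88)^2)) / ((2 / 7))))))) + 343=176051200286593055 / 409985824824576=429.41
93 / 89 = 1.04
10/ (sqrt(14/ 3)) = 5 * sqrt(42)/ 7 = 4.63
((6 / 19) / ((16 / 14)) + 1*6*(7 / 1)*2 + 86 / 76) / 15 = 6491 / 1140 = 5.69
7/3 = 2.33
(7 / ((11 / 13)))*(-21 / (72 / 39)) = -8281 / 88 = -94.10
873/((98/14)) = 873/7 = 124.71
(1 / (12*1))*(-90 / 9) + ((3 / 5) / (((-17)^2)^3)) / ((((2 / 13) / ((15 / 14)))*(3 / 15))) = -1689628075 / 2027555796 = -0.83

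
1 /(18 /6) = 0.33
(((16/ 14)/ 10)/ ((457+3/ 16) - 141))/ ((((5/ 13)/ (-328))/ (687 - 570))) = -31928832/ 885325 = -36.06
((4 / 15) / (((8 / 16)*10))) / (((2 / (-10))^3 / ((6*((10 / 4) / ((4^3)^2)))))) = -25 / 1024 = -0.02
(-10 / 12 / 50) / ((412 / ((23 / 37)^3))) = -12167 / 1252142160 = -0.00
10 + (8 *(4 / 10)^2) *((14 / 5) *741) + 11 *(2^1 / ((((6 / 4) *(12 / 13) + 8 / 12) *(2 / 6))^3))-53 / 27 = 18887733589 / 6912000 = 2732.60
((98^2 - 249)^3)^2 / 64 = 670290016633029292515625 / 64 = 10473281509891082695556.64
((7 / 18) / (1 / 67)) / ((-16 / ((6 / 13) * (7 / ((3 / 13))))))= -3283 / 144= -22.80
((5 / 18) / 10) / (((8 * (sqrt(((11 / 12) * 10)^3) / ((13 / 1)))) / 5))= 13 * sqrt(330) / 29040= 0.01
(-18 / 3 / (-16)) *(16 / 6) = 1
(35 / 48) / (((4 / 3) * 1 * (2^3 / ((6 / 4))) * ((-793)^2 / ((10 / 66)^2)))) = 875 / 233750719488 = 0.00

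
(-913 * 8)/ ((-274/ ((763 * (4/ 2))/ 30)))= 2786476/ 2055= 1355.95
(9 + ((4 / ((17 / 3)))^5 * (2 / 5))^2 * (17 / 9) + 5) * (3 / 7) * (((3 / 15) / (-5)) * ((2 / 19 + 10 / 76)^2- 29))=520764976141871019 / 74917890976979750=6.95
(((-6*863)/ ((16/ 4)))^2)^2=44929149932241/ 16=2808071870765.06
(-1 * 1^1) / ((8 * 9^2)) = -1 / 648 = -0.00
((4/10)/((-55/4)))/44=-2/3025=-0.00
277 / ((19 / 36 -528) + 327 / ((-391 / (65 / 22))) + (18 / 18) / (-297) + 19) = -128668716 / 237338749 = -0.54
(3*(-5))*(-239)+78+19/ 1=3682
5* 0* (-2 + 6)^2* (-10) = 0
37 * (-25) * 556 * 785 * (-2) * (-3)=-2422353000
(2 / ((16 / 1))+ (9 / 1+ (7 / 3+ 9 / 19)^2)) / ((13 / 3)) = 441977 / 112632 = 3.92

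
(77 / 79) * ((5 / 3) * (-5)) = -1925 / 237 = -8.12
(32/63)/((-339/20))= -640/21357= -0.03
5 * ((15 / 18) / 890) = 5 / 1068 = 0.00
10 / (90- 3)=10 / 87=0.11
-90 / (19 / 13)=-1170 / 19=-61.58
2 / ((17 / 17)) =2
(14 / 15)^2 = 196 / 225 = 0.87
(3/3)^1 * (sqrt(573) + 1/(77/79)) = 79/77 + sqrt(573) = 24.96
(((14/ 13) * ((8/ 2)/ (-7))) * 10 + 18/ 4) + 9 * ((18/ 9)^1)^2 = 34.35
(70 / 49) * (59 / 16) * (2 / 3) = 295 / 84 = 3.51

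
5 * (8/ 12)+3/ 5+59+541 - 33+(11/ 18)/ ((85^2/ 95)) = 2970037/ 5202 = 570.94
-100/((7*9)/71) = -7100/63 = -112.70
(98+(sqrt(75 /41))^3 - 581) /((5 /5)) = -483+375 *sqrt(123) /1681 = -480.53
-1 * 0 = 0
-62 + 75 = 13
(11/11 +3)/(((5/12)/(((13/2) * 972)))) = 303264/5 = 60652.80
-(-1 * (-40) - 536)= 496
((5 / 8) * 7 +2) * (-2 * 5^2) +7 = -1247 / 4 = -311.75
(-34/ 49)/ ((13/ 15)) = -510/ 637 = -0.80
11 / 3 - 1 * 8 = -13 / 3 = -4.33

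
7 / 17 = 0.41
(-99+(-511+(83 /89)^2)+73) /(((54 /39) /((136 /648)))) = -469259024 /5774409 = -81.27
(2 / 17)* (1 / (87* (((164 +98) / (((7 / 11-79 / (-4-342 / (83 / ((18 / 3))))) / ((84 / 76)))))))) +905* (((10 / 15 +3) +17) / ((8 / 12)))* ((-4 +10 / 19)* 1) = -65855288158296755 / 675756212208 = -97454.21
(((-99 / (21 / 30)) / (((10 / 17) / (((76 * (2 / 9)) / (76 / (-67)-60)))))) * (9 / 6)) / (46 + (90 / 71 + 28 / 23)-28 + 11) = 1166211849 / 368542720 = 3.16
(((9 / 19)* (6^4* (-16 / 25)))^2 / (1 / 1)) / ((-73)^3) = -34828517376 / 87771960625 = -0.40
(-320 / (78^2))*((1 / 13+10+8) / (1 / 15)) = -14.26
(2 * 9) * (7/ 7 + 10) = 198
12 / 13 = 0.92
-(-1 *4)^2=-16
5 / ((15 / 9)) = 3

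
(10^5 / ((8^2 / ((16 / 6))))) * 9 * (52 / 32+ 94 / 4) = 1884375 / 2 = 942187.50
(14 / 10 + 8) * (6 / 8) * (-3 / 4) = -423 / 80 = -5.29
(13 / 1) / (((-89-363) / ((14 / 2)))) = -91 / 452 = -0.20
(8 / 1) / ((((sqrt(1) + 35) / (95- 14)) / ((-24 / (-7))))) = 432 / 7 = 61.71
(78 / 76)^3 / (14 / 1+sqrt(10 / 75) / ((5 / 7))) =22244625 / 287693896-296595* sqrt(30) / 575387792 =0.07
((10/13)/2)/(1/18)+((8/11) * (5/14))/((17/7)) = 17090/2431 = 7.03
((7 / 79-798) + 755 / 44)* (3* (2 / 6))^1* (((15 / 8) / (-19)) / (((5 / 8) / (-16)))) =-1972.43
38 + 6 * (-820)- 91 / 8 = -39147 / 8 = -4893.38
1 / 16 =0.06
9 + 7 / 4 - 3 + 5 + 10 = 91 / 4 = 22.75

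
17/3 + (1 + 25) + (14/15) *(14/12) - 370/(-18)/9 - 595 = -226784/405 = -559.96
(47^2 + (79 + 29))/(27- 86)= -2317/59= -39.27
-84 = -84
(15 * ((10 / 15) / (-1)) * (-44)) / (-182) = -220 / 91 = -2.42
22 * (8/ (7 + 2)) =176/ 9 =19.56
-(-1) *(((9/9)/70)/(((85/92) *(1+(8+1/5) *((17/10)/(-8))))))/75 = -736/2650725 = -0.00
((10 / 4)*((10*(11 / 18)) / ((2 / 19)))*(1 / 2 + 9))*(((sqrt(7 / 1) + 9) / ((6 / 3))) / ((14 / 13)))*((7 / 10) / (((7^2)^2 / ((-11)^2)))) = 263.00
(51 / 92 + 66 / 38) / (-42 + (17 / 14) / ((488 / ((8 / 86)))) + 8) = -73535805 / 1091223523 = -0.07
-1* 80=-80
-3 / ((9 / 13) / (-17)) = 221 / 3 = 73.67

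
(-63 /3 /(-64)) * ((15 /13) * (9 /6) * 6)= 2835 /832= 3.41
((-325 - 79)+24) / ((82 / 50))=-9500 / 41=-231.71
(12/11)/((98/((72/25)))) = 0.03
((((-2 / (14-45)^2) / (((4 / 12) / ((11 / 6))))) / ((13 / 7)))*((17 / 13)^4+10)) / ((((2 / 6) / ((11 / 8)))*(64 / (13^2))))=-937961871 / 1080994304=-0.87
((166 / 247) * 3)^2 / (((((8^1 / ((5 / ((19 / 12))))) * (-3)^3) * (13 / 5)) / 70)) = -24111500 / 15069223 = -1.60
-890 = -890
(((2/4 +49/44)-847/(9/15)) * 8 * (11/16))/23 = -186127/552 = -337.19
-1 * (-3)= 3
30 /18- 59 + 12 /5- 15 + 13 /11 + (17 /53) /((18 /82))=-67.29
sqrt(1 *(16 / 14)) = 2 *sqrt(14) / 7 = 1.07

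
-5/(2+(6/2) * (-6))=5/16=0.31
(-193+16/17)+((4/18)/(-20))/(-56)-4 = -196.06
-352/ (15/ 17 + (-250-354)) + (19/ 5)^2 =3850933/ 256325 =15.02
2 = 2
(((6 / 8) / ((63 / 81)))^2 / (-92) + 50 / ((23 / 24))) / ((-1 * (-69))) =1254157 / 1658944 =0.76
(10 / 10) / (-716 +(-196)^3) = -1 / 7530252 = -0.00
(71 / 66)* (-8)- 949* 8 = -250820 / 33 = -7600.61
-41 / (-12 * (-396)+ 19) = -41 / 4771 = -0.01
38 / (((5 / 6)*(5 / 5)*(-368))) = -57 / 460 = -0.12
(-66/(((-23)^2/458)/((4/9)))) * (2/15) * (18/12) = -40304/7935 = -5.08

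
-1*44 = -44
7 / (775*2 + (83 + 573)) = 7 / 2206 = 0.00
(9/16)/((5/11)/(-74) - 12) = -0.05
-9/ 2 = -4.50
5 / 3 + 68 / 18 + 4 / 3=61 / 9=6.78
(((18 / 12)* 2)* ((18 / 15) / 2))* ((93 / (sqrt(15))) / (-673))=-279* sqrt(15) / 16825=-0.06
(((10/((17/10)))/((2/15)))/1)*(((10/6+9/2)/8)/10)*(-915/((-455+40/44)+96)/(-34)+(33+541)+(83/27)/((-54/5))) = 8634207761425/4425986448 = 1950.80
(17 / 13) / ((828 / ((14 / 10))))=119 / 53820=0.00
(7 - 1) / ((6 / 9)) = 9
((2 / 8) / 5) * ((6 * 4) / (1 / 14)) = 84 / 5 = 16.80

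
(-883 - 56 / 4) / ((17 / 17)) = -897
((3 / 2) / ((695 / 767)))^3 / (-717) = -4060958967 / 641862941000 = -0.01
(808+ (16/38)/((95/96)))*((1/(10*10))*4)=1459208/45125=32.34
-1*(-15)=15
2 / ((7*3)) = 2 / 21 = 0.10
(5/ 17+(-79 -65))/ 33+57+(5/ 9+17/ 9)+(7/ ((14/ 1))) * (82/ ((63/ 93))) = 115.61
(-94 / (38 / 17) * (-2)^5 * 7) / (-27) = -178976 / 513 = -348.88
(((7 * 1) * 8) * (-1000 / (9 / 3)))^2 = 348444444.44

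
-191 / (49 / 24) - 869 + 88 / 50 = -1176969 / 1225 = -960.79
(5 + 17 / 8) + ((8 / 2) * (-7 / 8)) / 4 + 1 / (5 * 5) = 629 / 100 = 6.29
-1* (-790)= 790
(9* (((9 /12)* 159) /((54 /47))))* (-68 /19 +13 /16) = -6284793 /2432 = -2584.21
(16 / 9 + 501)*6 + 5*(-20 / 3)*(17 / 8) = 17675 / 6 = 2945.83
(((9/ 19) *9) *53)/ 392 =4293/ 7448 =0.58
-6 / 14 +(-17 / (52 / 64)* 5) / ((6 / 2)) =-9637 / 273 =-35.30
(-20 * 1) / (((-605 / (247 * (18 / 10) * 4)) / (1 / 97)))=35568 / 58685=0.61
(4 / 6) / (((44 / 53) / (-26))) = -689 / 33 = -20.88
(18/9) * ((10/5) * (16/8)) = 8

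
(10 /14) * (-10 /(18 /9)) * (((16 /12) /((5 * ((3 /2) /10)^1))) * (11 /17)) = -4400 /1071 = -4.11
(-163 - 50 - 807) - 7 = -1027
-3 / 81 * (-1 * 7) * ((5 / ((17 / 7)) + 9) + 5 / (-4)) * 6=4669 / 306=15.26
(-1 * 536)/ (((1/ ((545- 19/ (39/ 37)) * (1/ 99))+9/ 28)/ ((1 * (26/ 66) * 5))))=-716031680/ 345411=-2072.98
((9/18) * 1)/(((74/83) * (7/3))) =249/1036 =0.24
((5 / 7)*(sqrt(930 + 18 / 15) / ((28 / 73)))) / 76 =73*sqrt(1455) / 3724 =0.75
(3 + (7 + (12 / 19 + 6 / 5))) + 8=1884 / 95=19.83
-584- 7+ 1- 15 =-605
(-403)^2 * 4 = 649636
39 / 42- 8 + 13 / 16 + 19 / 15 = -8387 / 1680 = -4.99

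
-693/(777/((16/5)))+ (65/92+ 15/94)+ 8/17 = -20634679/13598980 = -1.52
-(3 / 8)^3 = -27 / 512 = -0.05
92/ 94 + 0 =46/ 47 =0.98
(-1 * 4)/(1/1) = -4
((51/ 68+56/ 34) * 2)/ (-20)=-0.24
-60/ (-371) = 60/ 371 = 0.16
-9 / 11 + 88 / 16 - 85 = -1767 / 22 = -80.32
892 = 892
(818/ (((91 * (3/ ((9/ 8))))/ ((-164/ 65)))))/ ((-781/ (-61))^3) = -11418733167/ 2817784985015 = -0.00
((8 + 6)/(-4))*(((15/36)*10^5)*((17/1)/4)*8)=-14875000/3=-4958333.33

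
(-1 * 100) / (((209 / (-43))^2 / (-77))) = 1294300 / 3971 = 325.94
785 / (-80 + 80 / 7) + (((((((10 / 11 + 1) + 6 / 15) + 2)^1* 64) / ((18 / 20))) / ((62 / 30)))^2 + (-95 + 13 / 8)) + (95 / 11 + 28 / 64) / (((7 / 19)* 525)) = 99729901545177 / 4558215200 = 21879.16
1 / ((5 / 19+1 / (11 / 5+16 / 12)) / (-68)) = -34238 / 275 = -124.50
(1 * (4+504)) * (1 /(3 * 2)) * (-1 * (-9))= 762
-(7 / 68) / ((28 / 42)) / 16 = -21 / 2176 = -0.01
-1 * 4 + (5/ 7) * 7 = 1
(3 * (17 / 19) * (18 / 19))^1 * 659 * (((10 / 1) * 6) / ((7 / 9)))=326679480 / 2527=129275.62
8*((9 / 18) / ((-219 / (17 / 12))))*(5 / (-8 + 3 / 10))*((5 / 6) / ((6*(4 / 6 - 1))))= -2125 / 303534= -0.01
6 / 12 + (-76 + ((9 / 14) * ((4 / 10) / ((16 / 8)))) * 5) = -74.86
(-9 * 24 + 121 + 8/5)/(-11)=467/55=8.49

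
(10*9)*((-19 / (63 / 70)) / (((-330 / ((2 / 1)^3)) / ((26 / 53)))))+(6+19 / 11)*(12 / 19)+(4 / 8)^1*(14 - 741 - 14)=-22798051 / 66462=-343.02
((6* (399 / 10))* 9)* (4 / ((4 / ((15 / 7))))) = 4617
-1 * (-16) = 16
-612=-612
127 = 127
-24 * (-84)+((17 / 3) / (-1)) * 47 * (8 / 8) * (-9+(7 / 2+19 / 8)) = 68359 / 24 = 2848.29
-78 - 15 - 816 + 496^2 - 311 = 244796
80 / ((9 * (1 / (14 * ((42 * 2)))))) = 31360 / 3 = 10453.33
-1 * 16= -16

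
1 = 1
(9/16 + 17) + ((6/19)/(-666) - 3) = 491381/33744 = 14.56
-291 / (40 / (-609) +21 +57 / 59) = -10455921 / 786904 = -13.29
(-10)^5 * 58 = -5800000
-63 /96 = -21 /32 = -0.66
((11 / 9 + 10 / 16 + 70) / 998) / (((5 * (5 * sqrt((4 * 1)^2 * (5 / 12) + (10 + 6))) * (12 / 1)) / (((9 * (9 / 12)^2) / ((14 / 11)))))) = 24387 * sqrt(51) / 868659200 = 0.00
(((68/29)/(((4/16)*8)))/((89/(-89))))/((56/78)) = -663/406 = -1.63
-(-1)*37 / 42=37 / 42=0.88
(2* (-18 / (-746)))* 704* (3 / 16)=2376 / 373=6.37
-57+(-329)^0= -56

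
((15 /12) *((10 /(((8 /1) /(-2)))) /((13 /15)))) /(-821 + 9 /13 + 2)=125 /28368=0.00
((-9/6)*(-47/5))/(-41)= -141/410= -0.34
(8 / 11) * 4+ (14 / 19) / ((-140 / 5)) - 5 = -885 / 418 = -2.12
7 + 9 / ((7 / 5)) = 13.43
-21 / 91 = -3 / 13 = -0.23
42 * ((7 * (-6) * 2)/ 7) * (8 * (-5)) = 20160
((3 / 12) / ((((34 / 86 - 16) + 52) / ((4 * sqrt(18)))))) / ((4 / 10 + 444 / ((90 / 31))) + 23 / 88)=792 * sqrt(2) / 1475795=0.00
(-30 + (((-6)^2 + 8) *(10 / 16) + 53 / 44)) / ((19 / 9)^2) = -243 / 836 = -0.29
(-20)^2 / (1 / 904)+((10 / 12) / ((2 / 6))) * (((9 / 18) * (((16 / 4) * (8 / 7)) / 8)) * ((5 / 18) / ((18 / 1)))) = 820108825 / 2268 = 361600.01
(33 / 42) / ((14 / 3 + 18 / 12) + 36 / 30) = 0.11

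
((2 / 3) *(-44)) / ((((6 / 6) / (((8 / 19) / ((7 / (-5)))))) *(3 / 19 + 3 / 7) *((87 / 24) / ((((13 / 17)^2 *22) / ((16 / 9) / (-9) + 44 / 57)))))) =13242240 / 142477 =92.94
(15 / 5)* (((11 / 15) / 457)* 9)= 99 / 2285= 0.04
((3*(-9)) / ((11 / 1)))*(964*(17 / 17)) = -26028 / 11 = -2366.18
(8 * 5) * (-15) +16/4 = -596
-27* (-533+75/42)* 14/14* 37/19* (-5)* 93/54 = -127953585/532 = -240514.26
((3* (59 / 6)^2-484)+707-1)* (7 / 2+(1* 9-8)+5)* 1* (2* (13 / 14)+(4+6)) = 9690665 / 168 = 57682.53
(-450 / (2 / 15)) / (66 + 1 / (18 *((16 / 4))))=-243000 / 4753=-51.13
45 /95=9 /19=0.47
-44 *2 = -88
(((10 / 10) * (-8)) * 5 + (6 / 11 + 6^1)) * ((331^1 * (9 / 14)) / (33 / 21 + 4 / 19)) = -3471528 / 869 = -3994.85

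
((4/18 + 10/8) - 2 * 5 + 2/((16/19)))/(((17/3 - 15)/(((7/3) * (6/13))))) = 443/624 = 0.71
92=92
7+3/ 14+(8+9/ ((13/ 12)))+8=5737/ 182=31.52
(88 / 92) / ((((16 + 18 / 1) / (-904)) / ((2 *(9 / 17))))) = -178992 / 6647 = -26.93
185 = 185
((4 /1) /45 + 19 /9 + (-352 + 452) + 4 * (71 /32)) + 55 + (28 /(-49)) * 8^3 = -35419 /280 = -126.50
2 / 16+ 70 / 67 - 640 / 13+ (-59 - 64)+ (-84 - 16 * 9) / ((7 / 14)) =-4369361 / 6968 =-627.06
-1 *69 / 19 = -69 / 19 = -3.63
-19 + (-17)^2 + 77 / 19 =5207 / 19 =274.05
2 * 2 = 4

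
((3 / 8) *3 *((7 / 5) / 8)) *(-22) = -693 / 160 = -4.33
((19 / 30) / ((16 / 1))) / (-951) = -19 / 456480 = -0.00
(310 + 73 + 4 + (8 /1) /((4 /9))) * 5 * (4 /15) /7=540 /7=77.14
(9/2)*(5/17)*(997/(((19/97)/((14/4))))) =30463335/1292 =23578.43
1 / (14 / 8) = 4 / 7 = 0.57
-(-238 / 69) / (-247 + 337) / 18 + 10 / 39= 187847 / 726570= 0.26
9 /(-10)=-9 /10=-0.90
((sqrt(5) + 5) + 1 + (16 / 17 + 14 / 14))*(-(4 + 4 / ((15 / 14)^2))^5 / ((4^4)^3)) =-13225450646101 / 1189728000000000 - 13225450646101*sqrt(5) / 9447840000000000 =-0.01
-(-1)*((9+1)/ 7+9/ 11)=173/ 77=2.25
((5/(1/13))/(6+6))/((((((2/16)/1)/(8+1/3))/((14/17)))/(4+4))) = 364000/153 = 2379.08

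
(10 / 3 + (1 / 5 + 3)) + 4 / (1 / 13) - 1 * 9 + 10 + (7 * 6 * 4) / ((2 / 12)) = 1067.53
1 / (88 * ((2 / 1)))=1 / 176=0.01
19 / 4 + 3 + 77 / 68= 151 / 17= 8.88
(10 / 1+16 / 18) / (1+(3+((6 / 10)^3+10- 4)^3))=191406250 / 4292189397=0.04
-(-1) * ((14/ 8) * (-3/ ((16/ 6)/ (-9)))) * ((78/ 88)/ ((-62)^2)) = 22113/ 5412352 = 0.00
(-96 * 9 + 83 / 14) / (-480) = 12013 / 6720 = 1.79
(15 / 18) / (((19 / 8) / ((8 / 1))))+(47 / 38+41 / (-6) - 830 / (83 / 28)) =-5373 / 19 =-282.79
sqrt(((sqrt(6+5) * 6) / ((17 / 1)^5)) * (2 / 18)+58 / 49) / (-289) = -sqrt(4998 * sqrt(11)+12599811018) / 29816997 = -0.00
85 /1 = 85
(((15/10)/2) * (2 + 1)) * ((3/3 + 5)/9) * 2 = 3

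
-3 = -3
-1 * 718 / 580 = -359 / 290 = -1.24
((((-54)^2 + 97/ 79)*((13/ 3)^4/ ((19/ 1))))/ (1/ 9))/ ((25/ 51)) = 111897342557/ 112575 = 993980.39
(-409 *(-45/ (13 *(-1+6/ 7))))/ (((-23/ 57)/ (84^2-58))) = 51390477810/ 299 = 171874507.73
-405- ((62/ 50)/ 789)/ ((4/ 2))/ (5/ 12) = -13314437/ 32875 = -405.00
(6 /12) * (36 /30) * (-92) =-276 /5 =-55.20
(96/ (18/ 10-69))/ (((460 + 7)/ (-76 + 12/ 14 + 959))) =-2.70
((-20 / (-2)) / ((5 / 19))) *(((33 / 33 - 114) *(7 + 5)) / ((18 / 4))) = -34352 / 3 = -11450.67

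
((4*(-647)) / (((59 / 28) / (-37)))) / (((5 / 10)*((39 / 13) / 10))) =53623360 / 177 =302956.84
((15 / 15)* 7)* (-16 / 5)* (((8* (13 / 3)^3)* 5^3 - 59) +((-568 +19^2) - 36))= -245150752 / 135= -1815931.50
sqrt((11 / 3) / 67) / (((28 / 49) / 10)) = 35 * sqrt(2211) / 402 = 4.09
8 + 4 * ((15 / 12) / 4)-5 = 17 / 4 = 4.25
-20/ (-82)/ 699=10/ 28659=0.00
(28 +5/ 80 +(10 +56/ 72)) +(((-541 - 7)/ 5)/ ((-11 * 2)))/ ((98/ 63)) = 2330857/ 55440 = 42.04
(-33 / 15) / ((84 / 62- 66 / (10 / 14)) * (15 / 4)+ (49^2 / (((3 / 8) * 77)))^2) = -371349 / 1109448200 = -0.00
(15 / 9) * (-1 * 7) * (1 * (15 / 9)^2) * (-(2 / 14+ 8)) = 2375 / 9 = 263.89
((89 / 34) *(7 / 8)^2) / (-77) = -623 / 23936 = -0.03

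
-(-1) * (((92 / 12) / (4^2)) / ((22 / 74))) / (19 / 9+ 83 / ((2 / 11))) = 2553 / 726440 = 0.00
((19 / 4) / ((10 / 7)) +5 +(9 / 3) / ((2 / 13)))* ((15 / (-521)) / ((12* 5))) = -1113 / 83360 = -0.01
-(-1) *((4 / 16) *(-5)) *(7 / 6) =-35 / 24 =-1.46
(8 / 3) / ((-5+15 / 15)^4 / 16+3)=0.14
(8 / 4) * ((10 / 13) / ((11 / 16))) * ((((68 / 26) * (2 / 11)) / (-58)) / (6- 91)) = 128 / 593021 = 0.00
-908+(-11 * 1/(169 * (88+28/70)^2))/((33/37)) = -89936990509/99049548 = -908.00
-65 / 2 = -32.50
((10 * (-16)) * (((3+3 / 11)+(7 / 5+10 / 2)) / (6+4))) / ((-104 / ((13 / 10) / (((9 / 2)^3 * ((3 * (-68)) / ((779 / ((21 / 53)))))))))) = -6275624 / 30672675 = -0.20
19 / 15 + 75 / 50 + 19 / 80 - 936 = -933.00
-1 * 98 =-98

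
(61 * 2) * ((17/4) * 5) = 5185/2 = 2592.50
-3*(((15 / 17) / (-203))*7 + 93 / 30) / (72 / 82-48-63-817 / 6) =5584077 / 149346955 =0.04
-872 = -872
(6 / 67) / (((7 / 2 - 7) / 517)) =-6204 / 469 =-13.23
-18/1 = -18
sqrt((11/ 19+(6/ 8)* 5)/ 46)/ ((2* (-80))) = -0.00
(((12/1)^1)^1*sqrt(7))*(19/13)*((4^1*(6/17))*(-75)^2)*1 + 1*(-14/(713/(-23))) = 14/31 + 30780000*sqrt(7)/221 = 368490.16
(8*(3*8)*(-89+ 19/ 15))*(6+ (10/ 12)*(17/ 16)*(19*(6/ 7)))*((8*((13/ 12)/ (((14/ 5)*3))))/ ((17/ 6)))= -44715424/ 357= -125253.29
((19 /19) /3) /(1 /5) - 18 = -49 /3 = -16.33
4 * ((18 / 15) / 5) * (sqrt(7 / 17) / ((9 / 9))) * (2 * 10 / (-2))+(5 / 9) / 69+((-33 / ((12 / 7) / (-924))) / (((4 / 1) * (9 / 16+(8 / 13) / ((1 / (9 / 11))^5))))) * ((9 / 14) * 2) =13214888911927 / 1821685491-48 * sqrt(119) / 85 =7248.05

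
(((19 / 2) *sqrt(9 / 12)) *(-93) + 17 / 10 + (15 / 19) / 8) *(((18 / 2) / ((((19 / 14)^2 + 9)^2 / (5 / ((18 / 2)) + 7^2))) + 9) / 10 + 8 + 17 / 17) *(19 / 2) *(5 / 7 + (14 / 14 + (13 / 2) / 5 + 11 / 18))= -270248.40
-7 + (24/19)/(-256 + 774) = -7.00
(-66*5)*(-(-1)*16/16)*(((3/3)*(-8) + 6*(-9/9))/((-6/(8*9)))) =-55440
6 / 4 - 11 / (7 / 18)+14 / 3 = -929 / 42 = -22.12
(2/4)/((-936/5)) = -5/1872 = -0.00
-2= -2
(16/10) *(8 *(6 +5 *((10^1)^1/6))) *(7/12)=4816/45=107.02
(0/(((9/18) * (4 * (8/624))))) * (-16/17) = 0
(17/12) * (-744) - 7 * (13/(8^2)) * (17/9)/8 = -4858379/4608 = -1054.34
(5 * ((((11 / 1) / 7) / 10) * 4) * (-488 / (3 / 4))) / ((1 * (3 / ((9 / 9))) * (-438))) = 1.56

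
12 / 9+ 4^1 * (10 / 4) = 34 / 3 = 11.33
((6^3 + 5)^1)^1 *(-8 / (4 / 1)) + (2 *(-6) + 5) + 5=-444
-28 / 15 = -1.87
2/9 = 0.22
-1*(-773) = 773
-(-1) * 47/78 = 47/78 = 0.60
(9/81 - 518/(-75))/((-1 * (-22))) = 1579/4950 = 0.32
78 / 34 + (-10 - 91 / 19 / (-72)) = -7.64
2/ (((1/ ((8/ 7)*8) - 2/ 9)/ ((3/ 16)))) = -216/ 65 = -3.32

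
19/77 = 0.25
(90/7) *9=810/7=115.71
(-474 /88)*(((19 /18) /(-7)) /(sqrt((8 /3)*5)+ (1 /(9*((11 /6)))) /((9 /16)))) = -13509 /2056418+ 1337391*sqrt(30) /32902688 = 0.22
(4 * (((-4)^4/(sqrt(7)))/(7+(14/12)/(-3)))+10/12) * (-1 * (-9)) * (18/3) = 45+995328 * sqrt(7)/833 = 3206.33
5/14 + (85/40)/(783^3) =9600973859/26882726472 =0.36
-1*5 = -5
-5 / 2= -2.50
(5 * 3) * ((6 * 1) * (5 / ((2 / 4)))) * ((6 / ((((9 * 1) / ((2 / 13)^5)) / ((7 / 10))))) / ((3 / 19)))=85120 / 371293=0.23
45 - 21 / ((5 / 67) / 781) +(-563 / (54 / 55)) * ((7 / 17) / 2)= -219846.46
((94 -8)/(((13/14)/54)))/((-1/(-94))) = 6111504/13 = 470115.69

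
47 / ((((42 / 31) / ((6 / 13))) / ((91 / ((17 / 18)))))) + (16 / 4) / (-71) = 1861978 / 1207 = 1542.65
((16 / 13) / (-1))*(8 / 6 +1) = -112 / 39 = -2.87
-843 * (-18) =15174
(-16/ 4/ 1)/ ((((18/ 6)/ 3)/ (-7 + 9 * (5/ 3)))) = -32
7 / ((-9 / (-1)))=7 / 9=0.78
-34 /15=-2.27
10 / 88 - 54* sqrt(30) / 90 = 5 / 44 - 3* sqrt(30) / 5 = -3.17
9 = 9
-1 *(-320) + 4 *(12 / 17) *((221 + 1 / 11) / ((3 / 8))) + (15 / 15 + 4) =372071 / 187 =1989.68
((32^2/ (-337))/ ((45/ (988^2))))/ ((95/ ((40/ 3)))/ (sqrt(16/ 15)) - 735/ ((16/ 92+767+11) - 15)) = -20805474324248526848* sqrt(15)/ 8269416283258425 - 6749441175414898688/ 4961649769955055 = -11104.57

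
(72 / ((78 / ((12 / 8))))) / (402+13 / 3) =54 / 15847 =0.00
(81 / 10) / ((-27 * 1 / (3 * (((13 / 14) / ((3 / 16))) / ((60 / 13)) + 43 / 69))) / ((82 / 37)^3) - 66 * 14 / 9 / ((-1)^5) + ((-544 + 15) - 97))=-823255004268 / 53239269046175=-0.02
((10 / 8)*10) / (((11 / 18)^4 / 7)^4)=3644703927036534981427200 / 45949729863572161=79319376.59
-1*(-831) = 831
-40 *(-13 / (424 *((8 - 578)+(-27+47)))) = -13 / 5830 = -0.00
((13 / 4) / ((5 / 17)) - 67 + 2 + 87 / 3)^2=249001 / 400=622.50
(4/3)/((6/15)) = 10/3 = 3.33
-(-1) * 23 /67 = 0.34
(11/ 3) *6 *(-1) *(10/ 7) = -220/ 7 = -31.43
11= 11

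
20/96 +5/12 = 5/8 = 0.62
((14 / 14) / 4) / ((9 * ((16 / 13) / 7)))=91 / 576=0.16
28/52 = 7/13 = 0.54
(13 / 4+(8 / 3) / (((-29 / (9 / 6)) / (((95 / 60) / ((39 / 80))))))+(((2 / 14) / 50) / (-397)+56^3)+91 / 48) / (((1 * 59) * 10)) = 662381350489231 / 2225278692000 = 297.66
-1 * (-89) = 89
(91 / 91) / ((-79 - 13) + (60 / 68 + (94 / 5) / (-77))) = -0.01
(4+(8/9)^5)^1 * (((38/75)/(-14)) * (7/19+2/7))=-7799956/72335025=-0.11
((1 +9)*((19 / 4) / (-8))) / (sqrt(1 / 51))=-95*sqrt(51) / 16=-42.40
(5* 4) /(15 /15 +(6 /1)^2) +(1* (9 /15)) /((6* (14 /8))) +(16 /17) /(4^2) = 14453 /22015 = 0.66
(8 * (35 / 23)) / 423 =280 / 9729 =0.03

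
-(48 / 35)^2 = -2304 / 1225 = -1.88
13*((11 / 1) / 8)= 143 / 8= 17.88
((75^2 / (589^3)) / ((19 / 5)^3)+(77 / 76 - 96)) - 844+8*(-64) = -1450.99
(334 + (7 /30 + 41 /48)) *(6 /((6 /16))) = 5361.40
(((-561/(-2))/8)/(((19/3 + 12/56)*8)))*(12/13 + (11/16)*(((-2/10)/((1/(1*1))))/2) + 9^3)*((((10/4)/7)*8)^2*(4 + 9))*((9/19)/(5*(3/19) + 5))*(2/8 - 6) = -6868521441/281600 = -24391.06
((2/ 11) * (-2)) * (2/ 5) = -8/ 55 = -0.15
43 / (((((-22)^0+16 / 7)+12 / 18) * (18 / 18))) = 903 / 83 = 10.88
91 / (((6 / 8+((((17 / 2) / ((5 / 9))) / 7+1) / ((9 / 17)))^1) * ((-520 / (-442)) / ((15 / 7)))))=208845 / 8527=24.49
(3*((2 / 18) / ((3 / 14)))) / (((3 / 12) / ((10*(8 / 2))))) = 2240 / 9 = 248.89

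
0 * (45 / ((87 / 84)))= 0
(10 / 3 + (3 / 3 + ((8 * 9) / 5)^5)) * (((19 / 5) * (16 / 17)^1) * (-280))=-98820804901504 / 159375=-620052109.19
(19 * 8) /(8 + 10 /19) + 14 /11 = 17018 /891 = 19.10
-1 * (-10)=10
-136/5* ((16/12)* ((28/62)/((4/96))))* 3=-182784/155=-1179.25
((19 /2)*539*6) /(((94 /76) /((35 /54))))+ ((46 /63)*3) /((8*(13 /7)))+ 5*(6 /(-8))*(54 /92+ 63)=16049034433 /1011816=15861.61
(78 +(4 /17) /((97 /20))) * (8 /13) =1029616 /21437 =48.03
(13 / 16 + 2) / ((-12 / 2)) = -15 / 32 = -0.47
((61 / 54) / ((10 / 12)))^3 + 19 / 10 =4.39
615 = 615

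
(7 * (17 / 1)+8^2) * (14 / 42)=61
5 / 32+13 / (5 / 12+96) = 829 / 2848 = 0.29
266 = 266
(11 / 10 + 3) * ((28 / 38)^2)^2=787528 / 651605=1.21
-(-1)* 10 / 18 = 5 / 9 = 0.56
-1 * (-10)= 10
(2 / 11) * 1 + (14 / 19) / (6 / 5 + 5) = 1948 / 6479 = 0.30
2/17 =0.12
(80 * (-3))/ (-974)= 120/ 487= 0.25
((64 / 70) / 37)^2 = 1024 / 1677025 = 0.00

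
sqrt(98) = 9.90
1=1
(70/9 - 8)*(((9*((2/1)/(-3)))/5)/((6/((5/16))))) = 1/72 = 0.01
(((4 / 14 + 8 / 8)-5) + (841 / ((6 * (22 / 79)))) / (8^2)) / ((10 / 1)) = 49085 / 118272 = 0.42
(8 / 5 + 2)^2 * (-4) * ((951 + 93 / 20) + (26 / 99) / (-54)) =-204355156 / 4125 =-49540.64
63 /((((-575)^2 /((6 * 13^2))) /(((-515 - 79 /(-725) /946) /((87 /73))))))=-274527837494001 /3288007765625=-83.49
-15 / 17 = -0.88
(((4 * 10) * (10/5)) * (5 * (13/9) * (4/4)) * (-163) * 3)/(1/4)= -3390400/3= -1130133.33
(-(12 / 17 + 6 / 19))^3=-35937000 / 33698267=-1.07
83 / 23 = 3.61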